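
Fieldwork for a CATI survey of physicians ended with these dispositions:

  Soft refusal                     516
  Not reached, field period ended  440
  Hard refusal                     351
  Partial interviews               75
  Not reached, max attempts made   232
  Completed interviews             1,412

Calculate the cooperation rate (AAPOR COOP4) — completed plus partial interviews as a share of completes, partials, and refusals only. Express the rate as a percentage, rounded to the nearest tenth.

Declined to participate = 351 + 516 = 867
No answer / not reached = 440 + 232 = 672
Num: 1412 + 75 = 1487
Base: 1412 + 75 + 867 = 2354
COOP4 = 1487 / 2354 = 0.6317

63.2%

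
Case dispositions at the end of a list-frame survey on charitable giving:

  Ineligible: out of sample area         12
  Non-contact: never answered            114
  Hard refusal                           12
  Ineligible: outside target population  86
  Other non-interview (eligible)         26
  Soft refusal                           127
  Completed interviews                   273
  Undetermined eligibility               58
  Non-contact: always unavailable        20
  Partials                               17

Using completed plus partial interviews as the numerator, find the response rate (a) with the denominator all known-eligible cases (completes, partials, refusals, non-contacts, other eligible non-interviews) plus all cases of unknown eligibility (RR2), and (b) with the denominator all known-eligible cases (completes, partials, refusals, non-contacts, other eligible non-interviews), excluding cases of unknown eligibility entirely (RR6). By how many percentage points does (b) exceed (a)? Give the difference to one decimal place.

Declined to participate = 12 + 127 = 139
Non-contacts = 114 + 20 = 134
Screened out, ineligible = 86 + 12 = 98
Top → 273 + 17 = 290
Denominator → 273 + 17 + 139 + 134 + 26 + 58 = 647
RR2 = 290 / 647 = 0.4482
Denominator → 273 + 17 + 139 + 134 + 26 = 589
RR6 = 290 / 589 = 0.4924
Difference = 49.24 − 44.82 = 4.42 percentage points

4.4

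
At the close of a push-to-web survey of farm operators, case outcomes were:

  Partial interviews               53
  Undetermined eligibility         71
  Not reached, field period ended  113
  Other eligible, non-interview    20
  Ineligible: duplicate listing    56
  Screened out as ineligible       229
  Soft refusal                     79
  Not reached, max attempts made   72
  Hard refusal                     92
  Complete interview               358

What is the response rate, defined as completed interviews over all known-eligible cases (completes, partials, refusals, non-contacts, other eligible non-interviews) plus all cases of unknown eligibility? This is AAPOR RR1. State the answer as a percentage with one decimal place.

41.7%

Refusal or break-off = 92 + 79 = 171
No answer / not reached = 113 + 72 = 185
Out of scope = 229 + 56 = 285
Top → 358
Denom → 358 + 53 + 171 + 185 + 20 + 71 = 858
RR1 = 358 / 858 = 0.4172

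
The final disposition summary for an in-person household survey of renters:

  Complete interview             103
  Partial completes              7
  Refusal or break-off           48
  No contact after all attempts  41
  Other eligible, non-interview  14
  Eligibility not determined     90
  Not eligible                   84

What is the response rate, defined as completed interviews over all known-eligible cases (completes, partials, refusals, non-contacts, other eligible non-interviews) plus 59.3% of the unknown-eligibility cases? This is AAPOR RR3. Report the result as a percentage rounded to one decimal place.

38.7%

Top → 103
Eligible (known) → 103 + 7 + 48 + 41 + 14 = 213
Estimated eligible among unknowns → 0.5930 × 90 = 53.37
Denominator → 213 + 53.37 = 266.37
RR3 = 103 / 266.37 = 0.3867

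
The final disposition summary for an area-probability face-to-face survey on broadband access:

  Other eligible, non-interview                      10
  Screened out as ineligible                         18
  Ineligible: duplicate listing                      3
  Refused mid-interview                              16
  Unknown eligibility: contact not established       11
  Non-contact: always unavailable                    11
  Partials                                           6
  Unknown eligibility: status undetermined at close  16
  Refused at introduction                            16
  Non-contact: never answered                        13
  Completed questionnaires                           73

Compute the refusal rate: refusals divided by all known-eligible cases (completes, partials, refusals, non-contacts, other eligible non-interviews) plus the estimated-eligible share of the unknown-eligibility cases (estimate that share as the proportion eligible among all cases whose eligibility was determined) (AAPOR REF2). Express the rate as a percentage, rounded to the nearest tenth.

Refusal or break-off = 16 + 16 = 32
Non-contacts = 13 + 11 = 24
Unknown if eligible = 11 + 16 = 27
Ineligible = 18 + 3 = 21
Top = 32
Known eligible = 73 + 6 + 32 + 24 + 10 = 145
e = 145 / (145 + 21) = 145 / 166 = 0.8735
Eligible share of unknowns = 0.8735 × 27 = 23.58
Denom = 145 + 23.58 = 168.58
REF2 = 32 / 168.58 = 0.1898

19.0%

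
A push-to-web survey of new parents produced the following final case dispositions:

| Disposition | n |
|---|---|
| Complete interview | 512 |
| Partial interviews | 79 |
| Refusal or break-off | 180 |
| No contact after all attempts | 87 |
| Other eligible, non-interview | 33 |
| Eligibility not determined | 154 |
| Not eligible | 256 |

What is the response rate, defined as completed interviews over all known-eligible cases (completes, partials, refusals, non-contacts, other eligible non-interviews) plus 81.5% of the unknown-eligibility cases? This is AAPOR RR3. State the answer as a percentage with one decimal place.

Num: 512
Eligible (known): 512 + 79 + 180 + 87 + 33 = 891
e × U: 0.8150 × 154 = 125.51
Denom: 891 + 125.51 = 1016.51
RR3 = 512 / 1016.51 = 0.5037

50.4%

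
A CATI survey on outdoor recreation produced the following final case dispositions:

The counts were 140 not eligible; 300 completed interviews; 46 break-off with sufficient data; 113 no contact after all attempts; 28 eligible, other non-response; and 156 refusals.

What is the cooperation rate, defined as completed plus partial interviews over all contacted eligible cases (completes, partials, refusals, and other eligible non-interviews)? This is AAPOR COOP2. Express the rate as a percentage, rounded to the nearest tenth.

65.3%

Num: 300 + 46 = 346
Denominator: 300 + 46 + 156 + 28 = 530
COOP2 = 346 / 530 = 0.6528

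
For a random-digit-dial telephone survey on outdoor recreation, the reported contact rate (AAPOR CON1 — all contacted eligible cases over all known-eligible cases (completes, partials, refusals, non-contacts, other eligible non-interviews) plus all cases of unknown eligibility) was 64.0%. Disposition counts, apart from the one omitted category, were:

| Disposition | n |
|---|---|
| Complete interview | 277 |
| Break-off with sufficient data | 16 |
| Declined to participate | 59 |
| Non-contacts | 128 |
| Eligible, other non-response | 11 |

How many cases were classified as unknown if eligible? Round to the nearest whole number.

76

Numerator: 277 + 16 + 59 + 11 = 363
CON1 = 363 / D = 0.640
D = 363 / 0.640 = 567.2
Remaining denominator categories sum to 491
unknown if eligible = 567.2 − 491 ≈ 76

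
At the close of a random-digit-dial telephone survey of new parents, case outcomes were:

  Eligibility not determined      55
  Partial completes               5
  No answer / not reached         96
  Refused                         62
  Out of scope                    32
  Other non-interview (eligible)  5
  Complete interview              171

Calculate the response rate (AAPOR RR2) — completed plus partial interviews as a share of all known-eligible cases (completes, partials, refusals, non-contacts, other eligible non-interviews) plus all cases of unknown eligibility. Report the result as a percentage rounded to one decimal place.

Top → 171 + 5 = 176
Denominator → 171 + 5 + 62 + 96 + 5 + 55 = 394
RR2 = 176 / 394 = 0.4467

44.7%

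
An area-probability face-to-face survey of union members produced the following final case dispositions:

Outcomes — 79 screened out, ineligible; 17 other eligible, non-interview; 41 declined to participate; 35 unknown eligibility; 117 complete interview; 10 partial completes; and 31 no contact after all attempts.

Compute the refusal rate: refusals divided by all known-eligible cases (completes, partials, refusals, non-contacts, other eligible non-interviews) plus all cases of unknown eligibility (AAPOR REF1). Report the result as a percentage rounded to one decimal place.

Numerator = 41
Denom = 117 + 10 + 41 + 31 + 17 + 35 = 251
REF1 = 41 / 251 = 0.1633

16.3%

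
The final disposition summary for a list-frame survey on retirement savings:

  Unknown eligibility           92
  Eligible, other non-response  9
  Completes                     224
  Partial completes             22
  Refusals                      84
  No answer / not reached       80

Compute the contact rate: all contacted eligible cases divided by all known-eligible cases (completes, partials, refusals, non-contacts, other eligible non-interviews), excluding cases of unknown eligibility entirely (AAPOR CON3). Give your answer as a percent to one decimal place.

80.9%

Numerator = 224 + 22 + 84 + 9 = 339
Base = 224 + 22 + 84 + 80 + 9 = 419
CON3 = 339 / 419 = 0.8091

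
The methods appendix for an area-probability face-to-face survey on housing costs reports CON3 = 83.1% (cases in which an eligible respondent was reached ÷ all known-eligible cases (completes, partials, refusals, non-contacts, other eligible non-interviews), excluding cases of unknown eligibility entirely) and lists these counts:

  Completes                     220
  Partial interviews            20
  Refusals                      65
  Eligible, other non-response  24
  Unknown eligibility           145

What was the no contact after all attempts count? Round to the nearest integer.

67

Numerator = 220 + 20 + 65 + 24 = 329
CON3 = 329 / D = 0.831
D = 329 / 0.831 = 395.9
Other denominator terms total 329
no contact after all attempts = 395.9 − 329 ≈ 67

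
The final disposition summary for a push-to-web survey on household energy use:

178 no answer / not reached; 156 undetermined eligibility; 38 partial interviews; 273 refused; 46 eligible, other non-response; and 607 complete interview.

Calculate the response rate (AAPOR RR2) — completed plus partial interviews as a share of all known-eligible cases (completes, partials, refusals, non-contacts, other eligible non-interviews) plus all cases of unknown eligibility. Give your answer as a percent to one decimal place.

49.7%

Top: 607 + 38 = 645
Denom: 607 + 38 + 273 + 178 + 46 + 156 = 1298
RR2 = 645 / 1298 = 0.4969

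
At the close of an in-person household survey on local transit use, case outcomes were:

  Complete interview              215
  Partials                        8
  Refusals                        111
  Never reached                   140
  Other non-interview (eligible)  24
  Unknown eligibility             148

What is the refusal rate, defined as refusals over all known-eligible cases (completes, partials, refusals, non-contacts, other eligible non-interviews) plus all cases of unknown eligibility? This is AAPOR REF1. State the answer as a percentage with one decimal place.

Num → 111
Denom → 215 + 8 + 111 + 140 + 24 + 148 = 646
REF1 = 111 / 646 = 0.1718

17.2%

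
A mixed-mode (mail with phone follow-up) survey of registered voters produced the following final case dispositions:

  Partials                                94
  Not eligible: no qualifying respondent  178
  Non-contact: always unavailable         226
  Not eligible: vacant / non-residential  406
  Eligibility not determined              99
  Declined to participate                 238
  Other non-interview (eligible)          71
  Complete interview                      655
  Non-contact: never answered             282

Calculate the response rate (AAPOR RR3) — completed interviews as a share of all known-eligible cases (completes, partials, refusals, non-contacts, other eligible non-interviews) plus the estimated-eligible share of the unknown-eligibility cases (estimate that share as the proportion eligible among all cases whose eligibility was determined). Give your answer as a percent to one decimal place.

No answer / not reached = 282 + 226 = 508
Not eligible = 178 + 406 = 584
Numerator: 655
Eligible (known): 655 + 94 + 238 + 508 + 71 = 1566
e = 1566 / (1566 + 584) = 1566 / 2150 = 0.7284
Estimated eligible among unknowns: 0.7284 × 99 = 72.11
Base: 1566 + 72.11 = 1638.11
RR3 = 655 / 1638.11 = 0.3999

40.0%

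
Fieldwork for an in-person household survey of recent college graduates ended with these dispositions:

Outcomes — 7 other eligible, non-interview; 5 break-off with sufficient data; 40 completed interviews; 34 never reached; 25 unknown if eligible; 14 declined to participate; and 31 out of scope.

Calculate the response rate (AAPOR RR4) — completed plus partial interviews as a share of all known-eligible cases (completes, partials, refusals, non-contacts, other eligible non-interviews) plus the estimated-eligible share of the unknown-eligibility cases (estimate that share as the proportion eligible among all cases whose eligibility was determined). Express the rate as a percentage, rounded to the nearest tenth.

37.8%

Top → 40 + 5 = 45
Eligible (known) → 40 + 5 + 14 + 34 + 7 = 100
e = 100 / (100 + 31) = 100 / 131 = 0.7634
Estimated eligible among unknowns → 0.7634 × 25 = 19.09
Denom → 100 + 19.09 = 119.09
RR4 = 45 / 119.09 = 0.3779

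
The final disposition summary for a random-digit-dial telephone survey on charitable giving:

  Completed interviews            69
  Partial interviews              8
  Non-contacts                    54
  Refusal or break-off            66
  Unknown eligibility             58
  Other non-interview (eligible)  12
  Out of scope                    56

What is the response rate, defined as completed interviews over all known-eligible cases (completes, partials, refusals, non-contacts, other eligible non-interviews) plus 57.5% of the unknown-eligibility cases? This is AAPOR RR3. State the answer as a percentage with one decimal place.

28.5%

Numerator → 69
Known eligible → 69 + 8 + 66 + 54 + 12 = 209
Eligible share of unknowns → 0.5750 × 58 = 33.35
Denom → 209 + 33.35 = 242.35
RR3 = 69 / 242.35 = 0.2847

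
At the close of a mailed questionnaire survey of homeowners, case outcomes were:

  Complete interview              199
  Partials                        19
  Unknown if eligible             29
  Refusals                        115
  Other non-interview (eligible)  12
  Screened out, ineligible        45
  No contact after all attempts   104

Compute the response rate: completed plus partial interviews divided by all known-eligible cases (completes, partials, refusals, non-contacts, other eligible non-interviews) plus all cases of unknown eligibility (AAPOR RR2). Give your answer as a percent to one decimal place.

45.6%

Top → 199 + 19 = 218
Denom → 199 + 19 + 115 + 104 + 12 + 29 = 478
RR2 = 218 / 478 = 0.4561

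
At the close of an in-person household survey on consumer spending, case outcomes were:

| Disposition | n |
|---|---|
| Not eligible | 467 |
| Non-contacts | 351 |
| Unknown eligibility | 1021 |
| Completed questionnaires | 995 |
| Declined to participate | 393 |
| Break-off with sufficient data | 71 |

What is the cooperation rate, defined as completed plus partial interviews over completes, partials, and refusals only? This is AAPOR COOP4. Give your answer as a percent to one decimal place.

Num = 995 + 71 = 1066
Base = 995 + 71 + 393 = 1459
COOP4 = 1066 / 1459 = 0.7306

73.1%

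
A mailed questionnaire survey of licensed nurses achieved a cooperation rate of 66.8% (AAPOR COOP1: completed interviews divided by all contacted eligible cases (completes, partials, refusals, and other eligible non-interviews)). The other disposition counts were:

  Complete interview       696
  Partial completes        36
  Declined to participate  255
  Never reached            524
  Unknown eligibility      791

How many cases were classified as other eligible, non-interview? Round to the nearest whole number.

55

COOP1 = 696 / D = 0.668
D = 696 / 0.668 = 1041.9
Remaining denominator categories sum to 987
other eligible, non-interview = 1041.9 − 987 ≈ 55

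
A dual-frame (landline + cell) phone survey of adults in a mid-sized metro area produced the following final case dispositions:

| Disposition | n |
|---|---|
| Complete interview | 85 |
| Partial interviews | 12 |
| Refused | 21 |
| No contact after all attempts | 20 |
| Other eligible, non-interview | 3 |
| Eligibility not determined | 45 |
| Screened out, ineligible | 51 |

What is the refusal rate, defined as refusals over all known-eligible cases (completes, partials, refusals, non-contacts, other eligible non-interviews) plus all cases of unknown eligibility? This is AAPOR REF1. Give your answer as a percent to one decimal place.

Top → 21
Denominator → 85 + 12 + 21 + 20 + 3 + 45 = 186
REF1 = 21 / 186 = 0.1129

11.3%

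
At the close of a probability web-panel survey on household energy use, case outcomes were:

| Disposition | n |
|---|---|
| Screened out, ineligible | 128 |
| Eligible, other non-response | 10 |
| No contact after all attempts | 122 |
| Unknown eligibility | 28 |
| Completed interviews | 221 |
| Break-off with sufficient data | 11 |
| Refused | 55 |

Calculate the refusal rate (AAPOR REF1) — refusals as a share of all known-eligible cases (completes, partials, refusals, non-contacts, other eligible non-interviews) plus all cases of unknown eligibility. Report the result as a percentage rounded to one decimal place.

12.3%

Num → 55
Base → 221 + 11 + 55 + 122 + 10 + 28 = 447
REF1 = 55 / 447 = 0.1230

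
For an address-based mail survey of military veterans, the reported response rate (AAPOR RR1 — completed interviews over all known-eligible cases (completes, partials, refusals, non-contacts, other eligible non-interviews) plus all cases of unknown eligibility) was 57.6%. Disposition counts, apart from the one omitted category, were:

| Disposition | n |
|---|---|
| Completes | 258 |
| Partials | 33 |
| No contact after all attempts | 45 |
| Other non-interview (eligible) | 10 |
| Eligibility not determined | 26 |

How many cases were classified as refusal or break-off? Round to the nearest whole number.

RR1 = 258 / D = 0.576
D = 258 / 0.576 = 447.9
Other denominator terms total 372
refusal or break-off = 447.9 − 372 ≈ 76

76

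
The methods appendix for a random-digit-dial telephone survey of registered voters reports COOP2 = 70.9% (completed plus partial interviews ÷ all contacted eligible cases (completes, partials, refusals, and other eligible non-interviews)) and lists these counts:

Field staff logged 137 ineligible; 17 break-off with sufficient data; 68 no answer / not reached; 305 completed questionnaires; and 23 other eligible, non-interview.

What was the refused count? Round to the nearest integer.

109

Numerator: 305 + 17 = 322
COOP2 = 322 / D = 0.709
D = 322 / 0.709 = 454.2
Remaining denominator categories sum to 345
refused = 454.2 − 345 ≈ 109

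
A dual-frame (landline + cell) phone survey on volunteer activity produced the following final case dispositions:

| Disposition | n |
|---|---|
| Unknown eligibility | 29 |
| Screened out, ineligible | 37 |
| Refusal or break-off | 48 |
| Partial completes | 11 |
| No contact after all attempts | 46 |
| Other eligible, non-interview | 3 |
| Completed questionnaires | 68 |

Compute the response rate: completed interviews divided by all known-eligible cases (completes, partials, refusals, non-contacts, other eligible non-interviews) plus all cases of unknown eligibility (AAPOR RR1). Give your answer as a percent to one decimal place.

Top: 68
Denom: 68 + 11 + 48 + 46 + 3 + 29 = 205
RR1 = 68 / 205 = 0.3317

33.2%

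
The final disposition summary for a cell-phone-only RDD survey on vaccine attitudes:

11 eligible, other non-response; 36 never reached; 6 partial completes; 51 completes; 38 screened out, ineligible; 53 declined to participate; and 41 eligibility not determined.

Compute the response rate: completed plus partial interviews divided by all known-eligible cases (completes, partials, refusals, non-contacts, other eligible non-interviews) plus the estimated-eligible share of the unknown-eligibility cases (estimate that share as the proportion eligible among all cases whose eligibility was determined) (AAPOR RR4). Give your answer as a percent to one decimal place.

30.0%

Num: 51 + 6 = 57
Eligible (known): 51 + 6 + 53 + 36 + 11 = 157
e = 157 / (157 + 38) = 157 / 195 = 0.8051
e × U: 0.8051 × 41 = 33.01
Denominator: 157 + 33.01 = 190.01
RR4 = 57 / 190.01 = 0.3000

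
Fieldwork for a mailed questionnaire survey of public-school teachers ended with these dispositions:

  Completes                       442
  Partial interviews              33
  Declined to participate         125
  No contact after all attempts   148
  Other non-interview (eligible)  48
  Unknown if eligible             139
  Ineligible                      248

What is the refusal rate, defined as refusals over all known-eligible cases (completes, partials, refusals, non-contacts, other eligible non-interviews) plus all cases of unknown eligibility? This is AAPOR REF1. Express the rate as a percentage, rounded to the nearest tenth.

Top → 125
Denom → 442 + 33 + 125 + 148 + 48 + 139 = 935
REF1 = 125 / 935 = 0.1337

13.4%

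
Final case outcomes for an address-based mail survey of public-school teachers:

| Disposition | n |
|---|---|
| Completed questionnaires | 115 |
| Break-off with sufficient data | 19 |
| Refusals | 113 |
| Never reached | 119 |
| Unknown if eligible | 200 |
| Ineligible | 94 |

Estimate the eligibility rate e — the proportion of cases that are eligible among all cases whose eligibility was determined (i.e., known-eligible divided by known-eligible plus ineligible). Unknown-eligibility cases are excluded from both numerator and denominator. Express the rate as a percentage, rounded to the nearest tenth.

79.6%

Eligible (known): 115 + 19 + 113 + 119 = 366
e = 366 / (366 + 94) = 366 / 460 = 0.7957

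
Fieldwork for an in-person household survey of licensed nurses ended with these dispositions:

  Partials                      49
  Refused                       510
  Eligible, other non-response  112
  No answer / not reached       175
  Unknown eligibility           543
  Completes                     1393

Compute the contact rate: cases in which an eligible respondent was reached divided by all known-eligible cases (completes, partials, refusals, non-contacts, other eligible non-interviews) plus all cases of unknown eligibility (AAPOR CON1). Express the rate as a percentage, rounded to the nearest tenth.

Num → 1393 + 49 + 510 + 112 = 2064
Base → 1393 + 49 + 510 + 175 + 112 + 543 = 2782
CON1 = 2064 / 2782 = 0.7419

74.2%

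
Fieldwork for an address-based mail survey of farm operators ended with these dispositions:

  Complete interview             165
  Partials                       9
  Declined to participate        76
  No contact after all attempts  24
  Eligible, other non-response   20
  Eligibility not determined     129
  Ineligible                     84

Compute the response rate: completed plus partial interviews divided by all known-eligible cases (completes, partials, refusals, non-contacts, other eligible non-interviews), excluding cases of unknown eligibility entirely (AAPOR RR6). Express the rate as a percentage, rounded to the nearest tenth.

59.2%

Numerator = 165 + 9 = 174
Base = 165 + 9 + 76 + 24 + 20 = 294
RR6 = 174 / 294 = 0.5918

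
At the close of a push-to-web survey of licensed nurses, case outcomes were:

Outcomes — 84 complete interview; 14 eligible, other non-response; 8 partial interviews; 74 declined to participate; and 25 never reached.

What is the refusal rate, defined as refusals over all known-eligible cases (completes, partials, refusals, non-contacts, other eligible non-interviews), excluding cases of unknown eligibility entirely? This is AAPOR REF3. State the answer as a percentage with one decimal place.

Num: 74
Base: 84 + 8 + 74 + 25 + 14 = 205
REF3 = 74 / 205 = 0.3610

36.1%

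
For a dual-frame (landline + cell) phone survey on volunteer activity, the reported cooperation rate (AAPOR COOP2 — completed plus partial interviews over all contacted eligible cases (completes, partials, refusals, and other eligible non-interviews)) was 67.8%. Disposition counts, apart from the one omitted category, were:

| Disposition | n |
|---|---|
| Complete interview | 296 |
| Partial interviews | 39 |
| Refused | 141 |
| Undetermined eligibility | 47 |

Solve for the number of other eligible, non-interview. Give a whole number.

Num: 296 + 39 = 335
COOP2 = 335 / D = 0.678
D = 335 / 0.678 = 494.1
Other denominator terms total 476
other eligible, non-interview = 494.1 − 476 ≈ 18

18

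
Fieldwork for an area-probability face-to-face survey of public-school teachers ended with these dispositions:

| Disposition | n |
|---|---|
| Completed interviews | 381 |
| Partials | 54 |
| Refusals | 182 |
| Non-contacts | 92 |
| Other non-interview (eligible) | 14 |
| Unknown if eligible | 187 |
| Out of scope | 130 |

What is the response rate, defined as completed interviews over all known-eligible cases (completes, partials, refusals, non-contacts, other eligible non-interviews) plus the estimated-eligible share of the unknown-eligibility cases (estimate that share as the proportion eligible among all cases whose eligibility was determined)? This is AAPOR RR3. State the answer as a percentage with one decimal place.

Numerator = 381
Eligible (known) = 381 + 54 + 182 + 92 + 14 = 723
e = 723 / (723 + 130) = 723 / 853 = 0.8476
e × U = 0.8476 × 187 = 158.50
Denom = 723 + 158.50 = 881.50
RR3 = 381 / 881.50 = 0.4322

43.2%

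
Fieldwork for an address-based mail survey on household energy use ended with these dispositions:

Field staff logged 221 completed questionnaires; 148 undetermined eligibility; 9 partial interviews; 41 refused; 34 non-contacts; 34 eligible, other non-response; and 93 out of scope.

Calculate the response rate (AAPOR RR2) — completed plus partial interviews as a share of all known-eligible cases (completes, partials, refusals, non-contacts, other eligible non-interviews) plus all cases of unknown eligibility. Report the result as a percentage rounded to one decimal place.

Top: 221 + 9 = 230
Denom: 221 + 9 + 41 + 34 + 34 + 148 = 487
RR2 = 230 / 487 = 0.4723

47.2%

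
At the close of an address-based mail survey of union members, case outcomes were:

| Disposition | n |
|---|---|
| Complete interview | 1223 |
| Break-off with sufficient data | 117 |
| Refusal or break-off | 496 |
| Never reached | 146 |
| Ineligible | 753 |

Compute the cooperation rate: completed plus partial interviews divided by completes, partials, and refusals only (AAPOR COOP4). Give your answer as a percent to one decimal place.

Numerator: 1223 + 117 = 1340
Denom: 1223 + 117 + 496 = 1836
COOP4 = 1340 / 1836 = 0.7298

73.0%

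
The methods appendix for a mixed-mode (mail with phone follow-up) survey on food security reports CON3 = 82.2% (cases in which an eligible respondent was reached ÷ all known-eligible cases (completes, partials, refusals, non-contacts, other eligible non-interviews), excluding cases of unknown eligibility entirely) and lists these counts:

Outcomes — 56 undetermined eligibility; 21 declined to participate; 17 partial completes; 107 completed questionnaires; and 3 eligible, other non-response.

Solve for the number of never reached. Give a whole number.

Top → 107 + 17 + 21 + 3 = 148
CON3 = 148 / D = 0.822
D = 148 / 0.822 = 180.0
Other denominator terms total 148
never reached = 180.0 − 148 ≈ 32

32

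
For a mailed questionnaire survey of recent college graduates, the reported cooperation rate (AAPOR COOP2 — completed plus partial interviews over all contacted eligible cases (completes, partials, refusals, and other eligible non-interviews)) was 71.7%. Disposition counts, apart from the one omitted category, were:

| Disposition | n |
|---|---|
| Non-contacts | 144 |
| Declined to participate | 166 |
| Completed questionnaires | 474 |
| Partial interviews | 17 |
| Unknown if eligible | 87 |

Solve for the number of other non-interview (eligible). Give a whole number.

Num → 474 + 17 = 491
COOP2 = 491 / D = 0.717
D = 491 / 0.717 = 684.8
Rest of base = 657
other non-interview (eligible) = 684.8 − 657 ≈ 28

28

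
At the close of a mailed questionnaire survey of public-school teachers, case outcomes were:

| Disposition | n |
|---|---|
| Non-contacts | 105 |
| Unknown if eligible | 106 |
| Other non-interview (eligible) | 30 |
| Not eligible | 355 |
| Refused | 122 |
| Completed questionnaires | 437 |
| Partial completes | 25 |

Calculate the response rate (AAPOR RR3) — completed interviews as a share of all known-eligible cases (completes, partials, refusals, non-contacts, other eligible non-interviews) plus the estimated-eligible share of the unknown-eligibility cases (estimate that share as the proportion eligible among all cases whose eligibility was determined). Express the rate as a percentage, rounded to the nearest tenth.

55.3%

Numerator = 437
Eligible (known) = 437 + 25 + 122 + 105 + 30 = 719
e = 719 / (719 + 355) = 719 / 1074 = 0.6695
e × U = 0.6695 × 106 = 70.97
Denom = 719 + 70.97 = 789.97
RR3 = 437 / 789.97 = 0.5532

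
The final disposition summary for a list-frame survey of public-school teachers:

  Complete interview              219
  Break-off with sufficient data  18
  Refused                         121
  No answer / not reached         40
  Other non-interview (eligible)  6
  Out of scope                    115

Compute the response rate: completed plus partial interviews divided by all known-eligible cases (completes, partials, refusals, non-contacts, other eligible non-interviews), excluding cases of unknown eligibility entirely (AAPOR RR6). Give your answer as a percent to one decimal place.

58.7%

Numerator = 219 + 18 = 237
Base = 219 + 18 + 121 + 40 + 6 = 404
RR6 = 237 / 404 = 0.5866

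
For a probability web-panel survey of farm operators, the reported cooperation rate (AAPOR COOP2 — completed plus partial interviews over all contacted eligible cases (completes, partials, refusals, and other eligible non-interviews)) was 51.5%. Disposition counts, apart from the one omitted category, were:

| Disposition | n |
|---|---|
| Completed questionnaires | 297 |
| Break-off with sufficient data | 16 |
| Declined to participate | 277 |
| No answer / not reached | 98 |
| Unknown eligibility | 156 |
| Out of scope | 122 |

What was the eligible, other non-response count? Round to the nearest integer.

Num → 297 + 16 = 313
COOP2 = 313 / D = 0.515
D = 313 / 0.515 = 607.8
Remaining denominator categories sum to 590
eligible, other non-response = 607.8 − 590 ≈ 18

18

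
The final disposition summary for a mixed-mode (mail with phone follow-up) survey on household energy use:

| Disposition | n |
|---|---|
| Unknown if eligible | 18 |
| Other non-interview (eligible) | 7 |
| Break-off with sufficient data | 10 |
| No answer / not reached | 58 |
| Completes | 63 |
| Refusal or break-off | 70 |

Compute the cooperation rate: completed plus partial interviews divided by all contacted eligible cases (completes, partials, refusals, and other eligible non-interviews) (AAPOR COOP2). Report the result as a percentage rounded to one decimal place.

48.7%

Top: 63 + 10 = 73
Denominator: 63 + 10 + 70 + 7 = 150
COOP2 = 73 / 150 = 0.4867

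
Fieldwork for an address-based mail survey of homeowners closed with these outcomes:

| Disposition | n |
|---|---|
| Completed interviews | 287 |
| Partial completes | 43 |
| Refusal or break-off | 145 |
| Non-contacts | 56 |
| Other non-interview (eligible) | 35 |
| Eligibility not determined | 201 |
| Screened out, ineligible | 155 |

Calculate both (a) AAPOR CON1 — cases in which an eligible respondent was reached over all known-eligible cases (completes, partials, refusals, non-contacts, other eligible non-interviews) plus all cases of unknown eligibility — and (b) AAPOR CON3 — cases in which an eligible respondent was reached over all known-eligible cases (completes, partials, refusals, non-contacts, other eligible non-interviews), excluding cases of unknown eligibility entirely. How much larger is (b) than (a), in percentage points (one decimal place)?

Top = 287 + 43 + 145 + 35 = 510
Denominator = 287 + 43 + 145 + 56 + 35 + 201 = 767
CON1 = 510 / 767 = 0.6649
Denominator = 287 + 43 + 145 + 56 + 35 = 566
CON3 = 510 / 566 = 0.9011
Difference = 90.11 − 66.49 = 23.62 percentage points

23.6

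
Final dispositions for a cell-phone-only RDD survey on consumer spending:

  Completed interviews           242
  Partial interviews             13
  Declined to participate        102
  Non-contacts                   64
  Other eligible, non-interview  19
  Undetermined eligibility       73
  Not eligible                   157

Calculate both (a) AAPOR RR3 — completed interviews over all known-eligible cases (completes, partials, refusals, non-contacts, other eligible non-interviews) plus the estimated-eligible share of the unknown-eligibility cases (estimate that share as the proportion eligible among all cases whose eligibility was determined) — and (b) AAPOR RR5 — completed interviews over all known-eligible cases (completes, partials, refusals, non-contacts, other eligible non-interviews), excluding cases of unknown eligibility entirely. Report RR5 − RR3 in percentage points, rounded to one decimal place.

6.0

Top = 242
Determined eligible = 242 + 13 + 102 + 64 + 19 = 440
e = 440 / (440 + 157) = 440 / 597 = 0.7370
Estimated eligible among unknowns = 0.7370 × 73 = 53.80
Denominator = 440 + 53.80 = 493.80
RR3 = 242 / 493.80 = 0.4901
Denominator = 242 + 13 + 102 + 64 + 19 = 440
RR5 = 242 / 440 = 0.5500
Difference = 55.00 − 49.01 = 5.99 percentage points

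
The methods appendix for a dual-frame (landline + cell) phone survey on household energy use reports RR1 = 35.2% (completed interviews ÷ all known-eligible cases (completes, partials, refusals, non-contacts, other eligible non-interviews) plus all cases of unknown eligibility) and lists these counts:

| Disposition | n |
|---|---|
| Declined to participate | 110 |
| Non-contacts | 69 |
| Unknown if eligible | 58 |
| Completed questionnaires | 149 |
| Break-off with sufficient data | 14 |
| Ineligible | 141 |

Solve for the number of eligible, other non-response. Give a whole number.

RR1 = 149 / D = 0.352
D = 149 / 0.352 = 423.3
Rest of base = 400
eligible, other non-response = 423.3 − 400 ≈ 23

23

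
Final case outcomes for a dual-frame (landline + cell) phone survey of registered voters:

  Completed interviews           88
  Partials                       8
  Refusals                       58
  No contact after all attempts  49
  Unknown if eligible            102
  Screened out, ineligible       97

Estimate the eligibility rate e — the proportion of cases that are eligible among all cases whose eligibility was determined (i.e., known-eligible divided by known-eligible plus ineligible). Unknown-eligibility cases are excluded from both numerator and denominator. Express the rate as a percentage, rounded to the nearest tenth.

67.7%

Determined eligible → 88 + 8 + 58 + 49 = 203
e = 203 / (203 + 97) = 203 / 300 = 0.6767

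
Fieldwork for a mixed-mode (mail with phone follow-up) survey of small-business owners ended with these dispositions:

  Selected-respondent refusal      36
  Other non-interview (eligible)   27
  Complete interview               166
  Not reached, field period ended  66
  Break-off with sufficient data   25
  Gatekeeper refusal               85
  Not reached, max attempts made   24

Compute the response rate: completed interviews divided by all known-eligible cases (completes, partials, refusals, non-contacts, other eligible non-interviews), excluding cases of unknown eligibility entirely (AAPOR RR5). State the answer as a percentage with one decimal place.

Refusals = 85 + 36 = 121
Never reached = 66 + 24 = 90
Numerator = 166
Denom = 166 + 25 + 121 + 90 + 27 = 429
RR5 = 166 / 429 = 0.3869

38.7%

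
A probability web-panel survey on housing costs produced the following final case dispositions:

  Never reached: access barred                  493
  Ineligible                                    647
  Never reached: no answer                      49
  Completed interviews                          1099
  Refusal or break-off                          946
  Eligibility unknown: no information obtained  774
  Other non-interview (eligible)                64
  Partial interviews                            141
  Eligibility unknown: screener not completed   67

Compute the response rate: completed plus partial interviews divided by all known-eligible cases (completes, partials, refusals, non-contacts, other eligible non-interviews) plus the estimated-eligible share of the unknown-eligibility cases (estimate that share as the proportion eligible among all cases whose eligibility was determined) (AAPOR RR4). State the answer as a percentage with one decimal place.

Non-contacts = 49 + 493 = 542
Undetermined eligibility = 67 + 774 = 841
Num → 1099 + 141 = 1240
Known eligible → 1099 + 141 + 946 + 542 + 64 = 2792
e = 2792 / (2792 + 647) = 2792 / 3439 = 0.8119
Eligible share of unknowns → 0.8119 × 841 = 682.81
Denominator → 2792 + 682.81 = 3474.81
RR4 = 1240 / 3474.81 = 0.3569

35.7%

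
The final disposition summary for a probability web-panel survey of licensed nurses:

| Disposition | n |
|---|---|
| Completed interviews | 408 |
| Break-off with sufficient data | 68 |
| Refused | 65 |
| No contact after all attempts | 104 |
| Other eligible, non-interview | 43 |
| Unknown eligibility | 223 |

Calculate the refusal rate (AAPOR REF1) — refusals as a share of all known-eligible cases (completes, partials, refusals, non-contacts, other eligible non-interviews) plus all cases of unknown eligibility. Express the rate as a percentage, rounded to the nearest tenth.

7.1%

Numerator: 65
Denom: 408 + 68 + 65 + 104 + 43 + 223 = 911
REF1 = 65 / 911 = 0.0714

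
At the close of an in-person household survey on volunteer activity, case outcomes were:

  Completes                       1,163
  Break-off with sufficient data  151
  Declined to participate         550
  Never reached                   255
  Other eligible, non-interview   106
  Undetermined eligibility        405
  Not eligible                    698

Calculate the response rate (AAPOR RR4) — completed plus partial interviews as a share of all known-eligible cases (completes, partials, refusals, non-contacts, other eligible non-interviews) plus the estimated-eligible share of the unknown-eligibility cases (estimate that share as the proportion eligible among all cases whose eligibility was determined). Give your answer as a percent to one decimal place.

Num → 1163 + 151 = 1314
Determined eligible → 1163 + 151 + 550 + 255 + 106 = 2225
e = 2225 / (2225 + 698) = 2225 / 2923 = 0.7612
e × U → 0.7612 × 405 = 308.29
Base → 2225 + 308.29 = 2533.29
RR4 = 1314 / 2533.29 = 0.5187

51.9%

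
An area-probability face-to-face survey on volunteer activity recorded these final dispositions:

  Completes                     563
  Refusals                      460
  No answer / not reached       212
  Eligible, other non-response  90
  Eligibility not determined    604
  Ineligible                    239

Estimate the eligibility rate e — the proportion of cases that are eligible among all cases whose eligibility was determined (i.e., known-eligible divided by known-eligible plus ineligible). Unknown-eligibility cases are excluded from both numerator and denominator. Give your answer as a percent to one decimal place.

Known eligible: 563 + 460 + 212 + 90 = 1325
e = 1325 / (1325 + 239) = 1325 / 1564 = 0.8472

84.7%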